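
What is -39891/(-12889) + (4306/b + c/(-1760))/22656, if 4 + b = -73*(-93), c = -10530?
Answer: 1079348430323189/348710463805440 ≈ 3.0953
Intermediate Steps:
b = 6785 (b = -4 - 73*(-93) = -4 + 6789 = 6785)
-39891/(-12889) + (4306/b + c/(-1760))/22656 = -39891/(-12889) + (4306/6785 - 10530/(-1760))/22656 = -39891*(-1/12889) + (4306*(1/6785) - 10530*(-1/1760))*(1/22656) = 39891/12889 + (4306/6785 + 1053/176)*(1/22656) = 39891/12889 + (7902461/1194160)*(1/22656) = 39891/12889 + 7902461/27054888960 = 1079348430323189/348710463805440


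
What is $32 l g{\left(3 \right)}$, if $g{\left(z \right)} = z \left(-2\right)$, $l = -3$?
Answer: $576$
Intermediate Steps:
$g{\left(z \right)} = - 2 z$
$32 l g{\left(3 \right)} = 32 \left(-3\right) \left(\left(-2\right) 3\right) = \left(-96\right) \left(-6\right) = 576$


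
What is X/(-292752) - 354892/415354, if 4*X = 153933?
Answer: -79919676403/81063809472 ≈ -0.98589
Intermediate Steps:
X = 153933/4 (X = (¼)*153933 = 153933/4 ≈ 38483.)
X/(-292752) - 354892/415354 = (153933/4)/(-292752) - 354892/415354 = (153933/4)*(-1/292752) - 354892*1/415354 = -51311/390336 - 177446/207677 = -79919676403/81063809472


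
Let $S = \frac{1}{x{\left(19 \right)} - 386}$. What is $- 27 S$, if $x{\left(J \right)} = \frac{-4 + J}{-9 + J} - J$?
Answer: $\frac{18}{269} \approx 0.066914$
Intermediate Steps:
$x{\left(J \right)} = - J + \frac{-4 + J}{-9 + J}$ ($x{\left(J \right)} = \frac{-4 + J}{-9 + J} - J = - J + \frac{-4 + J}{-9 + J}$)
$S = - \frac{2}{807}$ ($S = \frac{1}{\frac{-4 - 19^{2} + 10 \cdot 19}{-9 + 19} - 386} = \frac{1}{\frac{-4 - 361 + 190}{10} - 386} = \frac{1}{\frac{1}{10} \left(-175\right) - 386} = \frac{1}{- \frac{35}{2} - 386} = \frac{1}{- \frac{807}{2}} = - \frac{2}{807} \approx -0.0024783$)
$- 27 S = \left(-27\right) \left(- \frac{2}{807}\right) = \frac{18}{269}$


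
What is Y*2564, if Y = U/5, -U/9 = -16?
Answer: 369216/5 ≈ 73843.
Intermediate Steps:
U = 144 (U = -9*(-16) = 144)
Y = 144/5 ≈ 28.800
Y*2564 = (144/5)*2564 = 369216/5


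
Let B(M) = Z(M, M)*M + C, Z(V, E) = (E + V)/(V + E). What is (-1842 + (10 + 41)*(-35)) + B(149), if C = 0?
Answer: -3478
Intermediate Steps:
Z(V, E) = 1 (Z(V, E) = (E + V)/(E + V) = 1)
B(M) = M (B(M) = 1*M + 0 = M + 0 = M)
(-1842 + (10 + 41)*(-35)) + B(149) = (-1842 + (10 + 41)*(-35)) + 149 = (-1842 + 51*(-35)) + 149 = (-1842 - 1785) + 149 = -3627 + 149 = -3478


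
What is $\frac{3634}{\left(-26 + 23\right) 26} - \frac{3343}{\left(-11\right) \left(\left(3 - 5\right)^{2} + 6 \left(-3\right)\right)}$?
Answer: $- \frac{410195}{6006} \approx -68.297$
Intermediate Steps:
$\frac{3634}{\left(-26 + 23\right) 26} - \frac{3343}{\left(-11\right) \left(\left(3 - 5\right)^{2} + 6 \left(-3\right)\right)} = \frac{3634}{\left(-3\right) 26} - \frac{3343}{\left(-11\right) \left(\left(-2\right)^{2} - 18\right)} = \frac{3634}{-78} - \frac{3343}{\left(-11\right) \left(4 - 18\right)} = 3634 \left(- \frac{1}{78}\right) - \frac{3343}{\left(-11\right) \left(-14\right)} = - \frac{1817}{39} - \frac{3343}{154} = - \frac{410195}{6006}$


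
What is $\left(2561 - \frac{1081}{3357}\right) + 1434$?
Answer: $\frac{13410134}{3357} \approx 3994.7$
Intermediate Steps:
$\left(2561 - \frac{1081}{3357}\right) + 1434 = \frac{8596196}{3357} + 1434 = \frac{13410134}{3357}$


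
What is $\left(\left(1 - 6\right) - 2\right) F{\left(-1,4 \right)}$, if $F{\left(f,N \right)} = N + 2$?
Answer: $-42$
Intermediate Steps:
$F{\left(f,N \right)} = 2 + N$
$\left(\left(1 - 6\right) - 2\right) F{\left(-1,4 \right)} = \left(\left(1 - 6\right) - 2\right) \left(2 + 4\right) = \left(\left(1 - 6\right) - 2\right) 6 = \left(-5 - 2\right) 6 = \left(-7\right) 6 = -42$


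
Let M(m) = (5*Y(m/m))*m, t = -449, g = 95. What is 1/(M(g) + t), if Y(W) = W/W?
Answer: 1/26 ≈ 0.038462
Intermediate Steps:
Y(W) = 1
M(m) = 5*m (M(m) = (5*1)*m = 5*m)
1/(M(g) + t) = 1/(5*95 - 449) = 1/(475 - 449) = 1/26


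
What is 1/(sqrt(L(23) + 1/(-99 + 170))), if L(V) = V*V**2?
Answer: sqrt(61333918)/863858 ≈ 0.0090658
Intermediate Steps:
L(V) = V**3
1/(sqrt(L(23) + 1/(-99 + 170))) = 1/(sqrt(23**3 + 1/(-99 + 170))) = 1/(sqrt(12167 + 1/71)) = 1/(sqrt(863858/71)) = 1/(sqrt(61333918)/71) = sqrt(61333918)/863858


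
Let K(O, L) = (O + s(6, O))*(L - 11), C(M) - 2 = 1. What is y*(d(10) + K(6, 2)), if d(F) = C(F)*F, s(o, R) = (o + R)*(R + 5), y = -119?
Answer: 144228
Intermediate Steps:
C(M) = 3 (C(M) = 2 + 1 = 3)
s(o, R) = (5 + R)*(R + o) (s(o, R) = (R + o)*(5 + R) = (5 + R)*(R + o))
d(F) = 3*F
K(O, L) = (-11 + L)*(30 + O**2 + 12*O) (K(O, L) = (O + (O**2 + 5*O + 5*6 + O*6))*(L - 11) = (O + (O**2 + 5*O + 30 + 6*O))*(-11 + L) = (O + (30 + O**2 + 11*O))*(-11 + L) = (30 + O**2 + 12*O)*(-11 + L) = (-11 + L)*(30 + O**2 + 12*O))
y*(d(10) + K(6, 2)) = -119*(3*10 + (-330 - 132*6 - 11*6**2 + 2*6 + 2*(30 + 6**2 + 11*6))) = -119*(30 + (-330 - 792 - 11*36 + 12 + 2*(30 + 36 + 66))) = -119*(30 + (-330 - 792 - 396 + 12 + 2*132)) = -119*(30 + (-330 - 792 - 396 + 12 + 264)) = -119*(30 - 1242) = -119*(-1212) = 144228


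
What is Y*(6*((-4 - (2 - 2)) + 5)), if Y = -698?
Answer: -4188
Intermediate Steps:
Y*(6*((-4 - (2 - 2)) + 5)) = -4188*((-4 - (2 - 2)) + 5) = -4188*((-4 - 1*0) + 5) = -4188*((-4 + 0) + 5) = -4188*(-4 + 5) = -4188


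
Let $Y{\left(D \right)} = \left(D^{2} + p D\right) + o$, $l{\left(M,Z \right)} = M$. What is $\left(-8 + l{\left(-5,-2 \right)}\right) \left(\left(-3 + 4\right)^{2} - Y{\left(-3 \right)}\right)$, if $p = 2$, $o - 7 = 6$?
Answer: $195$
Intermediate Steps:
$o = 13$ ($o = 7 + 6 = 13$)
$Y{\left(D \right)} = 13 + D^{2} + 2 D$ ($Y{\left(D \right)} = \left(D^{2} + 2 D\right) + 13 = 13 + D^{2} + 2 D$)
$\left(-8 + l{\left(-5,-2 \right)}\right) \left(\left(-3 + 4\right)^{2} - Y{\left(-3 \right)}\right) = \left(-8 - 5\right) \left(\left(-3 + 4\right)^{2} - \left(13 + \left(-3\right)^{2} + 2 \left(-3\right)\right)\right) = - 13 \left(1^{2} - \left(13 + 9 - 6\right)\right) = - 13 \left(1 - 16\right) = \left(-13\right) \left(-15\right) = 195$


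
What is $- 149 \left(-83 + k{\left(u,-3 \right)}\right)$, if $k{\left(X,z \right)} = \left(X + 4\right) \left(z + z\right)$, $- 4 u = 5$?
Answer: $\frac{29651}{2} \approx 14826.0$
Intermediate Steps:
$u = - \frac{5}{4}$ ($u = \left(- \frac{1}{4}\right) 5 = - \frac{5}{4} \approx -1.25$)
$k{\left(X,z \right)} = 2 z \left(4 + X\right)$ ($k{\left(X,z \right)} = \left(4 + X\right) 2 z = 2 z \left(4 + X\right)$)
$- 149 \left(-83 + k{\left(u,-3 \right)}\right) = - 149 \left(-83 + 2 \left(-3\right) \left(4 - \frac{5}{4}\right)\right) = - 149 \left(-83 + 2 \left(-3\right) \frac{11}{4}\right) = - 149 \left(-83 - \frac{33}{2}\right) = \left(-149\right) \left(- \frac{199}{2}\right) = \frac{29651}{2}$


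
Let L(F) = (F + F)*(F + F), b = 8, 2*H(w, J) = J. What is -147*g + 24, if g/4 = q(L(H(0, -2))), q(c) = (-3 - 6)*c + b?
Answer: 16488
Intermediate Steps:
H(w, J) = J/2
L(F) = 4*F² (L(F) = (2*F)*(2*F) = 4*F²)
q(c) = 8 - 9*c (q(c) = (-3 - 6)*c + 8 = -9*c + 8 = 8 - 9*c)
g = -112 (g = 4*(8 - 36*((½)*(-2))²) = 4*(8 - 36*(-1)²) = 4*(8 - 36) = 4*(-28) = -112)
-147*g + 24 = -147*(-112) + 24 = 16464 + 24 = 16488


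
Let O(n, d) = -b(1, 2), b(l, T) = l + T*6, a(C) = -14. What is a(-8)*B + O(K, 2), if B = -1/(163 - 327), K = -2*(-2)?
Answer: -1073/82 ≈ -13.085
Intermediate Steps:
b(l, T) = l + 6*T
K = 4
O(n, d) = -13 (O(n, d) = -(1 + 6*2) = -(1 + 12) = -1*13 = -13)
B = 1/164 (B = -1/(-164) = -1*(-1/164) = 1/164 ≈ 0.0060976)
a(-8)*B + O(K, 2) = -14*1/164 - 13 = -7/82 - 13 = -1073/82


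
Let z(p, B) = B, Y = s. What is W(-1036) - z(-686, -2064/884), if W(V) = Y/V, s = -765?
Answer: 703641/228956 ≈ 3.0733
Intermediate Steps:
Y = -765
W(V) = -765/V
W(-1036) - z(-686, -2064/884) = -765/(-1036) - (-2064)/884 = -765*(-1/1036) - (-2064)/884 = 765/1036 - 1*(-516/221) = 765/1036 + 516/221 = 703641/228956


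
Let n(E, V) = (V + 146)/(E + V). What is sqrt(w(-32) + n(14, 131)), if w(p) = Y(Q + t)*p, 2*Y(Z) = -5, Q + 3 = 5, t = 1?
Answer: sqrt(1722165)/145 ≈ 9.0504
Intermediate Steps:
Q = 2 (Q = -3 + 5 = 2)
Y(Z) = -5/2 (Y(Z) = (1/2)*(-5) = -5/2)
n(E, V) = (146 + V)/(E + V)
w(p) = -5*p/2
sqrt(w(-32) + n(14, 131)) = sqrt(-5/2*(-32) + (146 + 131)/(14 + 131)) = sqrt(80 + 277/145) = sqrt(11877/145) = sqrt(1722165)/145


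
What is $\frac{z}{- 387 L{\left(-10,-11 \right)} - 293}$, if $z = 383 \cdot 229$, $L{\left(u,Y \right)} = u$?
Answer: $\frac{87707}{3577} \approx 24.52$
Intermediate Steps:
$z = 87707$
$\frac{z}{- 387 L{\left(-10,-11 \right)} - 293} = \frac{87707}{\left(-387\right) \left(-10\right) - 293} = \frac{87707}{3870 - 293} = \frac{87707}{3577}$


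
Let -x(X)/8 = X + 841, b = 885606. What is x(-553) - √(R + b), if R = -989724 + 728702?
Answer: -2304 - 2*√156146 ≈ -3094.3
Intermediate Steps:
x(X) = -6728 - 8*X (x(X) = -8*(X + 841) = -8*(841 + X) = -6728 - 8*X)
R = -261022
x(-553) - √(R + b) = (-6728 - 8*(-553)) - √(-261022 + 885606) = (-6728 + 4424) - √624584 = -2304 - 2*√156146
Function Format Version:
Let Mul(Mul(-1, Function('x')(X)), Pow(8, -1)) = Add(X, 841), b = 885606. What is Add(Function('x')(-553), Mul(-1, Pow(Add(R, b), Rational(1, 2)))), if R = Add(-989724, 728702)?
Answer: Add(-2304, Mul(-2, Pow(156146, Rational(1, 2)))) ≈ -3094.3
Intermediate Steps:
Function('x')(X) = Add(-6728, Mul(-8, X)) (Function('x')(X) = Mul(-8, Add(X, 841)) = Mul(-8, Add(841, X)) = Add(-6728, Mul(-8, X)))
R = -261022
Add(Function('x')(-553), Mul(-1, Pow(Add(R, b), Rational(1, 2)))) = Add(Add(-6728, Mul(-8, -553)), Mul(-1, Pow(Add(-261022, 885606), Rational(1, 2)))) = Add(Add(-6728, 4424), Mul(-1, Pow(624584, Rational(1, 2)))) = Add(-2304, Mul(-1, Mul(2, Pow(156146, Rational(1, 2))))) = Add(-2304, Mul(-2, Pow(156146, Rational(1, 2))))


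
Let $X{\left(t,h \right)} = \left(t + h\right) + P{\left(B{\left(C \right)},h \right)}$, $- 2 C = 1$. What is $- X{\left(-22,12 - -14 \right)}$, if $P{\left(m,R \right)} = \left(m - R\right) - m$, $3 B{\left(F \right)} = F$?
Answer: $22$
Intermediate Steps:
$C = - \frac{1}{2}$ ($C = \left(- \frac{1}{2}\right) 1 = - \frac{1}{2} \approx -0.5$)
$B{\left(F \right)} = \frac{F}{3}$
$P{\left(m,R \right)} = - R$
$X{\left(t,h \right)} = t$ ($X{\left(t,h \right)} = \left(t + h\right) - h = \left(h + t\right) - h = t$)
$- X{\left(-22,12 - -14 \right)} = \left(-1\right) \left(-22\right) = 22$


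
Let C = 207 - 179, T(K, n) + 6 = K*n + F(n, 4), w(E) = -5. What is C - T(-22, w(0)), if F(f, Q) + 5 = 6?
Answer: -77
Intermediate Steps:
F(f, Q) = 1 (F(f, Q) = -5 + 6 = 1)
T(K, n) = -5 + K*n (T(K, n) = -6 + (K*n + 1) = -6 + (1 + K*n) = -5 + K*n)
C = 28
C - T(-22, w(0)) = 28 - (-5 - 22*(-5)) = 28 - (-5 + 110) = 28 - 1*105 = 28 - 105 = -77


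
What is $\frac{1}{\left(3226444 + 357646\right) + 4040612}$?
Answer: $\frac{1}{7624702} \approx 1.3115 \cdot 10^{-7}$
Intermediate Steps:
$\frac{1}{\left(3226444 + 357646\right) + 4040612} = \frac{1}{3584090 + 4040612} = \frac{1}{7624702}$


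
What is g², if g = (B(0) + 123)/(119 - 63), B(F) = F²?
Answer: 15129/3136 ≈ 4.8243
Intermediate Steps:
g = 123/56 (g = (0² + 123)/(119 - 63) = (0 + 123)/56 = 123*(1/56) = 123/56 ≈ 2.1964)
g² = (123/56)² = 15129/3136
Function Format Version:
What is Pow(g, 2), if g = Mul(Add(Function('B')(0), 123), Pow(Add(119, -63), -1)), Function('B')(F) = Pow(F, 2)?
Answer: Rational(15129, 3136) ≈ 4.8243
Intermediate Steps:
g = Rational(123, 56) (g = Mul(Add(Pow(0, 2), 123), Pow(Add(119, -63), -1)) = Mul(Add(0, 123), Pow(56, -1)) = Mul(123, Rational(1, 56)) = Rational(123, 56) ≈ 2.1964)
Pow(g, 2) = Pow(Rational(123, 56), 2) = Rational(15129, 3136)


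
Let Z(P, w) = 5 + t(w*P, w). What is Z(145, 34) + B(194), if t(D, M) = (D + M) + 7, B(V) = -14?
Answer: 4962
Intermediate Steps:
t(D, M) = 7 + D + M
Z(P, w) = 12 + w + P*w (Z(P, w) = 5 + (7 + w*P + w) = 5 + (7 + P*w + w) = 5 + (7 + w + P*w) = 12 + w + P*w)
Z(145, 34) + B(194) = (12 + 34 + 145*34) - 14 = (12 + 34 + 4930) - 14 = 4976 - 14 = 4962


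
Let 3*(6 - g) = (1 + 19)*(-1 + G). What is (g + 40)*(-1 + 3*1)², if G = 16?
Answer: -216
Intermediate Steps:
g = -94 (g = 6 - (1 + 19)*(-1 + 16)/3 = 6 - 20*15/3 = 6 - ⅓*300 = 6 - 100 = -94)
(g + 40)*(-1 + 3*1)² = (-94 + 40)*(-1 + 3*1)² = -54*(-1 + 3)² = -54*2² = -54*4 = -216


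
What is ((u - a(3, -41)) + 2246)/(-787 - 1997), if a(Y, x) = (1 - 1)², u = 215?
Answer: -2461/2784 ≈ -0.88398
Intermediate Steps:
a(Y, x) = 0 (a(Y, x) = 0² = 0)
((u - a(3, -41)) + 2246)/(-787 - 1997) = ((215 - 1*0) + 2246)/(-787 - 1997) = ((215 + 0) + 2246)/(-2784) = (215 + 2246)*(-1/2784) = 2461*(-1/2784) = -2461/2784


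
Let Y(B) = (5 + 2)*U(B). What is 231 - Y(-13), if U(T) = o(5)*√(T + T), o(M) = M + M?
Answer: 231 - 70*I*√26 ≈ 231.0 - 356.93*I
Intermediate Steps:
o(M) = 2*M
U(T) = 10*√2*√T (U(T) = (2*5)*√(T + T) = 10*√(2*T) = 10*(√2*√T) = 10*√2*√T)
Y(B) = 70*√2*√B (Y(B) = (5 + 2)*(10*√2*√B) = 7*(10*√2*√B) = 70*√2*√B)
231 - Y(-13) = 231 - 70*√2*√(-13) = 231 - 70*√2*I*√13 = 231 - 70*I*√26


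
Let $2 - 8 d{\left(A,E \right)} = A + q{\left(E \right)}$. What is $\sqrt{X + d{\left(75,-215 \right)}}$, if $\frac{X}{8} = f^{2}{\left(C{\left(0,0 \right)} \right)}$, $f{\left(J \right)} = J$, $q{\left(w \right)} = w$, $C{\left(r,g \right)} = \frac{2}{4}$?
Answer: $\frac{\sqrt{79}}{2} \approx 4.4441$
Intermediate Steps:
$C{\left(r,g \right)} = \frac{1}{2}$ ($C{\left(r,g \right)} = 2 \cdot \frac{1}{4} = \frac{1}{2}$)
$d{\left(A,E \right)} = \frac{1}{4} - \frac{A}{8} - \frac{E}{8}$ ($d{\left(A,E \right)} = \frac{1}{4} - \frac{A + E}{8} = \frac{1}{4} - \left(\frac{A}{8} + \frac{E}{8}\right) = \frac{1}{4} - \frac{A}{8} - \frac{E}{8}$)
$X = 2$ ($X = \frac{8}{4} = 8 \cdot \frac{1}{4} = 2$)
$\sqrt{X + d{\left(75,-215 \right)}} = \sqrt{2 - - \frac{71}{4}} = \sqrt{2 + \left(\frac{1}{4} - \frac{75}{8} + \frac{215}{8}\right)} = \sqrt{2 + \frac{71}{4}} = \sqrt{\frac{79}{4}} = \frac{\sqrt{79}}{2}$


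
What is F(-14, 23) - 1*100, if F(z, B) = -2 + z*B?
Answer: -424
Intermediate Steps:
F(z, B) = -2 + B*z
F(-14, 23) - 1*100 = (-2 + 23*(-14)) - 1*100 = (-2 - 322) - 100 = -324 - 100 = -424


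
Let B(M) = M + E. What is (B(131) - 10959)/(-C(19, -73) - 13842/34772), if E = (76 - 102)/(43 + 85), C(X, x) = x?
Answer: -6024292465/40392224 ≈ -149.14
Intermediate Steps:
E = -13/64 (E = -26/128 = -26*1/128 = -13/64 ≈ -0.20313)
B(M) = -13/64 + M (B(M) = M - 13/64 = -13/64 + M)
(B(131) - 10959)/(-C(19, -73) - 13842/34772) = ((-13/64 + 131) - 10959)/(-1*(-73) - 13842/34772) = (8371/64 - 10959)/(73 - 13842*1/34772) = -693005/(64*(73 - 6921/17386)) = -693005/(64*1262257/17386) = -693005/64*17386/1262257 = -6024292465/40392224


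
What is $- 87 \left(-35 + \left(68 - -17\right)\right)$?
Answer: $-4350$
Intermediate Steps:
$- 87 \left(-35 + \left(68 - -17\right)\right) = - 87 \left(-35 + \left(68 + 17\right)\right) = - 87 \left(-35 + 85\right) = \left(-87\right) 50 = -4350$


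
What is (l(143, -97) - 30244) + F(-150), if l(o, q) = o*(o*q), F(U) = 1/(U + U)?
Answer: -604139101/300 ≈ -2.0138e+6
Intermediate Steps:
F(U) = 1/(2*U)
l(o, q) = q*o²
(l(143, -97) - 30244) + F(-150) = (-97*143² - 30244) + (½)/(-150) = (-97*20449 - 30244) + (½)*(-1/150) = (-1983553 - 30244) - 1/300 = -2013797 - 1/300 = -604139101/300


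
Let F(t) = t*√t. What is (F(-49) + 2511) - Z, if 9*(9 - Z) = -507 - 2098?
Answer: 19913/9 - 343*I ≈ 2212.6 - 343.0*I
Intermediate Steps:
F(t) = t^(3/2)
Z = 2686/9 (Z = 9 - (-507 - 2098)/9 = 9 - ⅑*(-2605) = 9 + 2605/9 = 2686/9 ≈ 298.44)
(F(-49) + 2511) - Z = ((-49)^(3/2) + 2511) - 1*2686/9 = (-343*I + 2511) - 2686/9 = (2511 - 343*I) - 2686/9 = 19913/9 - 343*I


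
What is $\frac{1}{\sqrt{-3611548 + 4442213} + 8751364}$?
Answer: $\frac{8751364}{76586371029831} - \frac{11 \sqrt{6865}}{76586371029831} \approx 1.1426 \cdot 10^{-7}$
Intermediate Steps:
$\frac{1}{\sqrt{-3611548 + 4442213} + 8751364} = \frac{1}{\sqrt{830665} + 8751364} = \frac{1}{11 \sqrt{6865} + 8751364} = \frac{1}{8751364 + 11 \sqrt{6865}}$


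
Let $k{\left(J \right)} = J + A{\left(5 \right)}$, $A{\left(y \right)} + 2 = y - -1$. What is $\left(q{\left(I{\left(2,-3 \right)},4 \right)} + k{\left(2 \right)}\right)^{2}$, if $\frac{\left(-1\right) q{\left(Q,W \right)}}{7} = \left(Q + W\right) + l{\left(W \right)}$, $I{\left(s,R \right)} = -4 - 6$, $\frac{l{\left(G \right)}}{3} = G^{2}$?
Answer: $82944$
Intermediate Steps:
$l{\left(G \right)} = 3 G^{2}$
$I{\left(s,R \right)} = -10$ ($I{\left(s,R \right)} = -4 - 6 = -10$)
$q{\left(Q,W \right)} = - 21 W^{2} - 7 Q - 7 W$ ($q{\left(Q,W \right)} = - 7 \left(\left(Q + W\right) + 3 W^{2}\right) = - 7 \left(Q + W + 3 W^{2}\right) = - 21 W^{2} - 7 Q - 7 W$)
$A{\left(y \right)} = -1 + y$ ($A{\left(y \right)} = -2 + \left(y - -1\right) = -2 + \left(y + 1\right) = -2 + \left(1 + y\right) = -1 + y$)
$k{\left(J \right)} = 4 + J$ ($k{\left(J \right)} = J + \left(-1 + 5\right) = J + 4 = 4 + J$)
$\left(q{\left(I{\left(2,-3 \right)},4 \right)} + k{\left(2 \right)}\right)^{2} = \left(\left(- 21 \cdot 4^{2} - -70 - 28\right) + \left(4 + 2\right)\right)^{2} = \left(\left(\left(-21\right) 16 + 70 - 28\right) + 6\right)^{2} = \left(\left(-336 + 70 - 28\right) + 6\right)^{2} = \left(-294 + 6\right)^{2} = \left(-288\right)^{2} = 82944$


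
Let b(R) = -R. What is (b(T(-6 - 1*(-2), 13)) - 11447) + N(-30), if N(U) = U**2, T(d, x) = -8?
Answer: -10539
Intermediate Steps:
(b(T(-6 - 1*(-2), 13)) - 11447) + N(-30) = (-1*(-8) - 11447) + (-30)**2 = (8 - 11447) + 900 = -11439 + 900 = -10539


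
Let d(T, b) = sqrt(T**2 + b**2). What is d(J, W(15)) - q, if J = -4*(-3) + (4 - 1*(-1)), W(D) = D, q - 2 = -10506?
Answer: 10504 + sqrt(514) ≈ 10527.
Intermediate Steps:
q = -10504 (q = 2 - 10506 = -10504)
J = 17 (J = 12 + (4 + 1) = 12 + 5 = 17)
d(J, W(15)) - q = sqrt(17**2 + 15**2) - 1*(-10504) = sqrt(289 + 225) + 10504 = sqrt(514) + 10504 = 10504 + sqrt(514)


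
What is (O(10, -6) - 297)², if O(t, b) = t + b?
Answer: 85849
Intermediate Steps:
O(t, b) = b + t
(O(10, -6) - 297)² = ((-6 + 10) - 297)² = (4 - 297)² = (-293)² = 85849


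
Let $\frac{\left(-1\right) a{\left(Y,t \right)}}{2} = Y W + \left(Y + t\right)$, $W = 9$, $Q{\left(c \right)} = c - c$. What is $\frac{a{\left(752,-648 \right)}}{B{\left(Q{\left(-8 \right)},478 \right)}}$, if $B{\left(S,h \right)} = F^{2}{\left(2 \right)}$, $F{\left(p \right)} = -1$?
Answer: $-13744$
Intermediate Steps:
$Q{\left(c \right)} = 0$
$a{\left(Y,t \right)} = - 20 Y - 2 t$ ($a{\left(Y,t \right)} = - 2 \left(Y 9 + \left(Y + t\right)\right) = - 2 \left(9 Y + \left(Y + t\right)\right) = - 2 \left(t + 10 Y\right) = - 20 Y - 2 t$)
$B{\left(S,h \right)} = 1$ ($B{\left(S,h \right)} = \left(-1\right)^{2} = 1$)
$\frac{a{\left(752,-648 \right)}}{B{\left(Q{\left(-8 \right)},478 \right)}} = \frac{\left(-20\right) 752 - -1296}{1} = \left(-15040 + 1296\right) 1 = \left(-13744\right) 1 = -13744$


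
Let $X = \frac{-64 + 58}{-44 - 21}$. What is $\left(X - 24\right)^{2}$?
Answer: $\frac{2414916}{4225} \approx 571.58$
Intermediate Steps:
$X = \frac{6}{65}$ ($X = - \frac{6}{-65} = \left(-6\right) \left(- \frac{1}{65}\right) = \frac{6}{65} \approx 0.092308$)
$\left(X - 24\right)^{2} = \left(\frac{6}{65} - 24\right)^{2} = \left(- \frac{1554}{65}\right)^{2} = \frac{2414916}{4225}$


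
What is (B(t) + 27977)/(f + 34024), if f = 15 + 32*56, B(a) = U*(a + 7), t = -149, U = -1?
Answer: 28119/35831 ≈ 0.78477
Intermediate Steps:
B(a) = -7 - a (B(a) = -(a + 7) = -(7 + a) = -7 - a)
f = 1807 (f = 15 + 1792 = 1807)
(B(t) + 27977)/(f + 34024) = ((-7 - 1*(-149)) + 27977)/(1807 + 34024) = ((-7 + 149) + 27977)/35831 = (142 + 27977)*(1/35831) = 28119*(1/35831) = 28119/35831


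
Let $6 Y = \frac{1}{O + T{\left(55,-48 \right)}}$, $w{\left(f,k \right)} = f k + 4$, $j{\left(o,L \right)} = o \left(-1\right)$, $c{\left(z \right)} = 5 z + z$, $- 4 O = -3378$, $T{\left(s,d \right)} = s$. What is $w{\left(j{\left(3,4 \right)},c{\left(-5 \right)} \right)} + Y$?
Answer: $\frac{507319}{5397} \approx 94.0$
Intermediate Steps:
$O = \frac{1689}{2}$ ($O = \left(- \frac{1}{4}\right) \left(-3378\right) = \frac{1689}{2} \approx 844.5$)
$c{\left(z \right)} = 6 z$
$j{\left(o,L \right)} = - o$
$w{\left(f,k \right)} = 4 + f k$
$Y = \frac{1}{5397}$ ($Y = \frac{1}{6 \left(\frac{1689}{2} + 55\right)} = \frac{1}{6 \cdot \frac{1799}{2}} = \frac{1}{6} \cdot \frac{2}{1799} = \frac{1}{5397} \approx 0.00018529$)
$w{\left(j{\left(3,4 \right)},c{\left(-5 \right)} \right)} + Y = \left(4 + \left(-1\right) 3 \cdot 6 \left(-5\right)\right) + \frac{1}{5397} = \left(4 - -90\right) + \frac{1}{5397} = \left(4 + 90\right) + \frac{1}{5397} = 94 + \frac{1}{5397} = \frac{507319}{5397}$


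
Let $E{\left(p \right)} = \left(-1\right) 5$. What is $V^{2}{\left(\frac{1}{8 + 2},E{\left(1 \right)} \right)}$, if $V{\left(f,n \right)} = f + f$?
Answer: $\frac{1}{25} \approx 0.04$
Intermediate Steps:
$E{\left(p \right)} = -5$
$V{\left(f,n \right)} = 2 f$
$V^{2}{\left(\frac{1}{8 + 2},E{\left(1 \right)} \right)} = \left(\frac{2}{8 + 2}\right)^{2} = \left(\frac{2}{10}\right)^{2} = \left(2 \cdot \frac{1}{10}\right)^{2} = \left(\frac{1}{5}\right)^{2} = \frac{1}{25}$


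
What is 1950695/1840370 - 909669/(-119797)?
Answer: 381562989289/44094160978 ≈ 8.6534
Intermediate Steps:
1950695/1840370 - 909669/(-119797) = 1950695*(1/1840370) - 909669*(-1/119797) = 390139/368074 + 909669/119797 = 381562989289/44094160978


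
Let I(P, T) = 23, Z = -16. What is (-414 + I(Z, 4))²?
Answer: 152881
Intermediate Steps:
(-414 + I(Z, 4))² = (-414 + 23)² = (-391)² = 152881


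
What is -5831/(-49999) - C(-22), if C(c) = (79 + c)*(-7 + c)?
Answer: 82654178/49999 ≈ 1653.1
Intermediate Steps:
C(c) = (-7 + c)*(79 + c)
-5831/(-49999) - C(-22) = -5831/(-49999) - (-553 + (-22)² + 72*(-22)) = -5831*(-1/49999) - (-553 + 484 - 1584) = 5831/49999 - 1*(-1653) = 5831/49999 + 1653 = 82654178/49999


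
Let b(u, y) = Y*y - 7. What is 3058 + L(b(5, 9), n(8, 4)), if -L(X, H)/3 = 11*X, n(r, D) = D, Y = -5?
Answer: 4774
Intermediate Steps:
b(u, y) = -7 - 5*y (b(u, y) = -5*y - 7 = -7 - 5*y)
L(X, H) = -33*X
3058 + L(b(5, 9), n(8, 4)) = 3058 - 33*(-7 - 5*9) = 3058 - 33*(-7 - 45) = 3058 - 33*(-52) = 3058 + 1716 = 4774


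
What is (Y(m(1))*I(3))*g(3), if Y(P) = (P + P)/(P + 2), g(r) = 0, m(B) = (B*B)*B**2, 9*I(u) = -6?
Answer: 0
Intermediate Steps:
I(u) = -2/3 (I(u) = (1/9)*(-6) = -2/3)
m(B) = B**4 (m(B) = B**2*B**2 = B**4)
Y(P) = 2*P/(2 + P) (Y(P) = (2*P)/(2 + P) = 2*P/(2 + P))
(Y(m(1))*I(3))*g(3) = ((2*1**4/(2 + 1**4))*(-2/3))*0 = ((2*1/(2 + 1))*(-2/3))*0 = ((2*1/3)*(-2/3))*0 = ((2*1*(1/3))*(-2/3))*0 = ((2/3)*(-2/3))*0 = -4/9*0 = 0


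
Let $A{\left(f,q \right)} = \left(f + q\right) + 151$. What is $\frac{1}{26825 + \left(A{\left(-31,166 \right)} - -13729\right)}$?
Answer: $\frac{1}{40840} \approx 2.4486 \cdot 10^{-5}$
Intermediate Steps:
$A{\left(f,q \right)} = 151 + f + q$
$\frac{1}{26825 + \left(A{\left(-31,166 \right)} - -13729\right)} = \frac{1}{26825 + \left(\left(151 - 31 + 166\right) - -13729\right)} = \frac{1}{26825 + \left(286 + 13729\right)} = \frac{1}{26825 + 14015} = \frac{1}{40840}$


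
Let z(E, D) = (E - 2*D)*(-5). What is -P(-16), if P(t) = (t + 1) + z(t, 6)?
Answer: -125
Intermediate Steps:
z(E, D) = -5*E + 10*D
P(t) = 61 - 4*t (P(t) = (t + 1) + (-5*t + 10*6) = (1 + t) + (-5*t + 60) = (1 + t) + (60 - 5*t) = 61 - 4*t)
-P(-16) = -(61 - 4*(-16)) = -(61 + 64) = -1*125 = -125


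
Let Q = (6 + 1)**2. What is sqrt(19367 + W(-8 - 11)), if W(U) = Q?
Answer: 2*sqrt(4854) ≈ 139.34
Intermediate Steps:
Q = 49 (Q = 7**2 = 49)
W(U) = 49
sqrt(19367 + W(-8 - 11)) = sqrt(19367 + 49) = sqrt(19416) = 2*sqrt(4854)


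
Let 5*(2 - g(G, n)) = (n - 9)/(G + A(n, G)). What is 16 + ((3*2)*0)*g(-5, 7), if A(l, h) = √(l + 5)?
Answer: 16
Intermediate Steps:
A(l, h) = √(5 + l)
g(G, n) = 2 - (-9 + n)/(5*(G + √(5 + n))) (g(G, n) = 2 - (n - 9)/(5*(G + √(5 + n))) = 2 - (-9 + n)/(5*(G + √(5 + n))))
16 + ((3*2)*0)*g(-5, 7) = 16 + ((3*2)*0)*((9 - 1*7 + 10*(-5) + 10*√(5 + 7))/(5*(-5 + √(5 + 7)))) = 16 + (6*0)*((9 - 7 - 50 + 10*√12)/(5*(-5 + √12))) = 16 + 0*((9 - 7 - 50 + 10*(2*√3))/(5*(-5 + 2*√3))) = 16 + 0*((9 - 7 - 50 + 20*√3)/(5*(-5 + 2*√3))) = 16 + 0*((-48 + 20*√3)/(5*(-5 + 2*√3))) = 16 + 0 = 16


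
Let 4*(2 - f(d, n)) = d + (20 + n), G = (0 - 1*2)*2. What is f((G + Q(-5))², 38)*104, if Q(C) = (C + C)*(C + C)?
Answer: -240916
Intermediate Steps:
Q(C) = 4*C² (Q(C) = (2*C)*(2*C) = 4*C²)
G = -4 (G = (0 - 2)*2 = -2*2 = -4)
f(d, n) = -3 - d/4 - n/4 (f(d, n) = 2 - (d + (20 + n))/4 = 2 - (20 + d + n)/4 = 2 + (-5 - d/4 - n/4) = -3 - d/4 - n/4)
f((G + Q(-5))², 38)*104 = (-3 - (-4 + 4*(-5)²)²/4 - ¼*38)*104 = (-3 - (-4 + 4*25)²/4 - 19/2)*104 = (-3 - (-4 + 100)²/4 - 19/2)*104 = (-3 - ¼*96² - 19/2)*104 = (-3 - ¼*9216 - 19/2)*104 = (-3 - 2304 - 19/2)*104 = -4633/2*104 = -240916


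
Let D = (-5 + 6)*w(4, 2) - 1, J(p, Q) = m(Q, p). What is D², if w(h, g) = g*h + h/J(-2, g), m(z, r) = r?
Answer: 25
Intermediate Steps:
J(p, Q) = p
w(h, g) = -h/2 + g*h (w(h, g) = g*h + h/(-2) = g*h + h*(-½) = g*h - h/2 = -h/2 + g*h)
D = 5 (D = (-5 + 6)*(4*(-½ + 2)) - 1 = 1*(4*(3/2)) - 1 = 1*6 - 1 = 6 - 1 = 5)
D² = 5² = 25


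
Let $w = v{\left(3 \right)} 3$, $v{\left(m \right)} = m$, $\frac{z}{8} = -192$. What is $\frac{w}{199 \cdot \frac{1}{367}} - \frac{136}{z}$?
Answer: $\frac{637559}{38208} \approx 16.687$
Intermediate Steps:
$z = -1536$ ($z = 8 \left(-192\right) = -1536$)
$w = 9$ ($w = 3 \cdot 3 = 9$)
$\frac{w}{199 \cdot \frac{1}{367}} - \frac{136}{z} = \frac{9}{199 \cdot \frac{1}{367}} - \frac{136}{-1536} = \frac{9}{199 \cdot \frac{1}{367}} - - \frac{17}{192} = \frac{9}{\frac{199}{367}} + \frac{17}{192} = 9 \cdot \frac{367}{199} + \frac{17}{192} = \frac{3303}{199} + \frac{17}{192} = \frac{637559}{38208}$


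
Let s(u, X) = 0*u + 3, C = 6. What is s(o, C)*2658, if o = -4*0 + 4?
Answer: 7974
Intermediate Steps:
o = 4 (o = 0 + 4 = 4)
s(u, X) = 3 (s(u, X) = 0 + 3 = 3)
s(o, C)*2658 = 3*2658 = 7974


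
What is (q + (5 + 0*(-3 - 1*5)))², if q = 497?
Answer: 252004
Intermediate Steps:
(q + (5 + 0*(-3 - 1*5)))² = (497 + (5 + 0*(-3 - 1*5)))² = (497 + (5 + 0*(-3 - 5)))² = (497 + (5 + 0*(-8)))² = (497 + (5 + 0))² = (497 + 5)² = 502² = 252004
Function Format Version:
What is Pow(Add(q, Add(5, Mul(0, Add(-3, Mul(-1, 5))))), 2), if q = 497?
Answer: 252004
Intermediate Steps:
Pow(Add(q, Add(5, Mul(0, Add(-3, Mul(-1, 5))))), 2) = Pow(Add(497, Add(5, Mul(0, Add(-3, Mul(-1, 5))))), 2) = Pow(Add(497, Add(5, Mul(0, Add(-3, -5)))), 2) = Pow(Add(497, Add(5, Mul(0, -8))), 2) = Pow(Add(497, Add(5, 0)), 2) = Pow(Add(497, 5), 2) = Pow(502, 2) = 252004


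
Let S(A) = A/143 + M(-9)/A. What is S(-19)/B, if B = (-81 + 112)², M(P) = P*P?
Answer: -11944/2611037 ≈ -0.0045744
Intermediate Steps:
M(P) = P²
B = 961 (B = 31² = 961)
S(A) = 81/A + A/143 (S(A) = A/143 + (-9)²/A = A*(1/143) + 81/A = A/143 + 81/A = 81/A + A/143)
S(-19)/B = (81/(-19) + (1/143)*(-19))/961 = (81*(-1/19) - 19/143)*(1/961) = (-81/19 - 19/143)*(1/961) = -11944/2717*1/961 = -11944/2611037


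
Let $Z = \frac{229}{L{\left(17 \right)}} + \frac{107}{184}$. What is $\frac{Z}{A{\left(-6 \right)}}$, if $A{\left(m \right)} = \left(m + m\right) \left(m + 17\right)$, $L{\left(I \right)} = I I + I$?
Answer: $- \frac{37439}{3716064} \approx -0.010075$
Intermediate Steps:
$L{\left(I \right)} = I + I^{2}$ ($L{\left(I \right)} = I^{2} + I = I + I^{2}$)
$A{\left(m \right)} = 2 m \left(17 + m\right)$
$Z = \frac{37439}{28152}$ ($Z = \frac{229}{17 \left(1 + 17\right)} + \frac{107}{184} = \frac{229}{17 \cdot 18} + 107 \cdot \frac{1}{184} = \frac{229}{306} + \frac{107}{184} = \frac{37439}{28152} \approx 1.3299$)
$\frac{Z}{A{\left(-6 \right)}} = \frac{37439}{28152 \cdot 2 \left(-6\right) \left(17 - 6\right)} = \frac{37439}{28152 \cdot 2 \left(-6\right) 11} = \frac{37439}{28152 \left(-132\right)} = \frac{37439}{28152} \left(- \frac{1}{132}\right) = - \frac{37439}{3716064}$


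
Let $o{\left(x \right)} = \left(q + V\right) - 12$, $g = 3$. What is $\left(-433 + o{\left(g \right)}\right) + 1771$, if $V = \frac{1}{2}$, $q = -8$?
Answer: $\frac{2637}{2} \approx 1318.5$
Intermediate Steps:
$V = \frac{1}{2} \approx 0.5$
$o{\left(x \right)} = - \frac{39}{2}$ ($o{\left(x \right)} = \left(-8 + \frac{1}{2}\right) - 12 = - \frac{15}{2} - 12 = - \frac{39}{2}$)
$\left(-433 + o{\left(g \right)}\right) + 1771 = \left(-433 - \frac{39}{2}\right) + 1771 = - \frac{905}{2} + 1771 = \frac{2637}{2}$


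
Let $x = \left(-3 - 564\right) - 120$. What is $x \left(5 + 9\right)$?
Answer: $-9618$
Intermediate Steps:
$x = -687$ ($x = -567 - 120 = -687$)
$x \left(5 + 9\right) = - 687 \left(5 + 9\right) = \left(-687\right) 14 = -9618$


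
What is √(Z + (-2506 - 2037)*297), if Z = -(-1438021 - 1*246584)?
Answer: √335334 ≈ 579.08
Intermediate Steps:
Z = 1684605 (Z = -(-1438021 - 246584) = -1*(-1684605) = 1684605)
√(Z + (-2506 - 2037)*297) = √(1684605 + (-2506 - 2037)*297) = √(1684605 - 4543*297) = √(1684605 - 1349271) = √335334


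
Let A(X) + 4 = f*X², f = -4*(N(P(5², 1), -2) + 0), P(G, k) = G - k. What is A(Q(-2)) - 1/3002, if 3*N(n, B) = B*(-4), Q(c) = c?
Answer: -420283/9006 ≈ -46.667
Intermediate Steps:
N(n, B) = -4*B/3 (N(n, B) = (B*(-4))/3 = (-4*B)/3 = -4*B/3)
f = -32/3 (f = -4*(-4/3*(-2) + 0) = -4*(8/3 + 0) = -4*8/3 = -32/3 ≈ -10.667)
A(X) = -4 - 32*X²/3
A(Q(-2)) - 1/3002 = (-4 - 32/3*(-2)²) - 1/3002 = (-4 - 32/3*4) - 1*1/3002 = (-4 - 128/3) - 1/3002 = -140/3 - 1/3002 = -420283/9006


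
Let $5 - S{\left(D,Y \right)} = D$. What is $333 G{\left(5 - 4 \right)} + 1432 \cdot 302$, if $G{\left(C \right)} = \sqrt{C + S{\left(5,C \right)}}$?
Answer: $432797$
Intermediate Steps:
$S{\left(D,Y \right)} = 5 - D$
$G{\left(C \right)} = \sqrt{C}$ ($G{\left(C \right)} = \sqrt{C + \left(5 - 5\right)} = \sqrt{C + 0} = \sqrt{C}$)
$333 G{\left(5 - 4 \right)} + 1432 \cdot 302 = 333 \sqrt{5 - 4} + 1432 \cdot 302 = 333 \sqrt{5 - 4} + 432464 = 333 \sqrt{1} + 432464 = 333 \cdot 1 + 432464 = 333 + 432464 = 432797$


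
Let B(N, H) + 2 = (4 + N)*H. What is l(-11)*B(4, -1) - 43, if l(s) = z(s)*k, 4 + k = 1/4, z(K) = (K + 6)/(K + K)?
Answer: -1517/44 ≈ -34.477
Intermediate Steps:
B(N, H) = -2 + H*(4 + N) (B(N, H) = -2 + (4 + N)*H = -2 + H*(4 + N))
z(K) = (6 + K)/(2*K) (z(K) = (6 + K)/((2*K)) = (6 + K)*(1/(2*K)) = (6 + K)/(2*K))
k = -15/4 (k = -4 + 1/4 = -4 + ¼ = -15/4 ≈ -3.7500)
l(s) = -15*(6 + s)/(8*s) (l(s) = ((6 + s)/(2*s))*(-15/4) = -15*(6 + s)/(8*s))
l(-11)*B(4, -1) - 43 = ((15/8)*(-6 - 1*(-11))/(-11))*(-2 + 4*(-1) - 1*4) - 43 = ((15/8)*(-1/11)*(-6 + 11))*(-2 - 4 - 4) - 43 = ((15/8)*(-1/11)*5)*(-10) - 43 = -75/88*(-10) - 43 = 375/44 - 43 = -1517/44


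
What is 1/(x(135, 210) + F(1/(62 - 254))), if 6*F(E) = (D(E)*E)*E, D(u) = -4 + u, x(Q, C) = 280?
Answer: 42467328/11890851071 ≈ 0.0035714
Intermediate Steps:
F(E) = E**2*(-4 + E)/6 (F(E) = (((-4 + E)*E)*E)/6 = ((E*(-4 + E))*E)/6 = (E**2*(-4 + E))/6 = E**2*(-4 + E)/6)
1/(x(135, 210) + F(1/(62 - 254))) = 1/(280 + (1/(62 - 254))**2*(-4 + 1/(62 - 254))/6) = 1/(280 + (1/(-192))**2*(-4 + 1/(-192))/6) = 1/(280 + (-1/192)**2*(-4 - 1/192)/6) = 1/(280 + (1/6)*(1/36864)*(-769/192)) = 1/(280 - 769/42467328) = 1/(11890851071/42467328) = 42467328/11890851071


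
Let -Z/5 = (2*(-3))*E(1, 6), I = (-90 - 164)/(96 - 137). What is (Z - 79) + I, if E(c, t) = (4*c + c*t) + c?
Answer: 10545/41 ≈ 257.20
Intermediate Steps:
I = 254/41 (I = -254/(-41) = -254*(-1/41) = 254/41 ≈ 6.1951)
E(c, t) = 5*c + c*t
Z = 330 (Z = -5*2*(-3)*1*(5 + 6) = -(-30)*1*11 = -(-30)*11 = -5*(-66) = 330)
(Z - 79) + I = (330 - 79) + 254/41 = 251 + 254/41 = 10545/41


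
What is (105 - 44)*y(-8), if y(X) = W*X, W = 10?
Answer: -4880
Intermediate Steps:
y(X) = 10*X
(105 - 44)*y(-8) = (105 - 44)*(10*(-8)) = 61*(-80) = -4880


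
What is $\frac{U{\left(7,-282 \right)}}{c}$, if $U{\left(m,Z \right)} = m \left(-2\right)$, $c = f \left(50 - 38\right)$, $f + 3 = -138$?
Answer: $\frac{7}{846} \approx 0.0082742$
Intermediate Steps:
$f = -141$ ($f = -3 - 138 = -141$)
$c = -1692$ ($c = - 141 \left(50 - 38\right) = \left(-141\right) 12 = -1692$)
$U{\left(m,Z \right)} = - 2 m$
$\frac{U{\left(7,-282 \right)}}{c} = \frac{\left(-2\right) 7}{-1692} = \left(-14\right) \left(- \frac{1}{1692}\right) = \frac{7}{846}$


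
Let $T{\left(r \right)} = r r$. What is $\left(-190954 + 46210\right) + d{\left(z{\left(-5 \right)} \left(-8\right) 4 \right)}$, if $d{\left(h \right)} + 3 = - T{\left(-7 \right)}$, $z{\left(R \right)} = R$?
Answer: $-144796$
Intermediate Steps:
$T{\left(r \right)} = r^{2}$
$d{\left(h \right)} = -52$ ($d{\left(h \right)} = -3 - \left(-7\right)^{2} = -3 - 49 = -52$)
$\left(-190954 + 46210\right) + d{\left(z{\left(-5 \right)} \left(-8\right) 4 \right)} = \left(-190954 + 46210\right) - 52 = -144744 - 52 = -144796$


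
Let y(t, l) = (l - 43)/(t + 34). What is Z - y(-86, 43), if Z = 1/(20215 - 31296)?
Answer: -1/11081 ≈ -9.0245e-5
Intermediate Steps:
Z = -1/11081 (Z = 1/(-11081) = -1/11081 ≈ -9.0245e-5)
y(t, l) = (-43 + l)/(34 + t)
Z - y(-86, 43) = -1/11081 - (-43 + 43)/(34 - 86) = -1/11081 - 0/(-52) = -1/11081 - (-1)*0/52 = -1/11081 - 1*0 = -1/11081 + 0 = -1/11081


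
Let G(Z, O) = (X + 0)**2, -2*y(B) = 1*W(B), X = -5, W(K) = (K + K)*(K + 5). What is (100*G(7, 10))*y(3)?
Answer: -60000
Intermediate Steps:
W(K) = 2*K*(5 + K) (W(K) = (2*K)*(5 + K) = 2*K*(5 + K))
y(B) = -B*(5 + B) (y(B) = -2*B*(5 + B)/2 = -B*(5 + B))
G(Z, O) = 25 (G(Z, O) = (-5 + 0)**2 = (-5)**2 = 25)
(100*G(7, 10))*y(3) = (100*25)*(-1*3*(5 + 3)) = 2500*(-1*3*8) = 2500*(-24) = -60000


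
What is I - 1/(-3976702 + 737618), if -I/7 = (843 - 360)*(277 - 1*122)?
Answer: -1697458165619/3239084 ≈ -5.2406e+5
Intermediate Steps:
I = -524055 (I = -7*(843 - 360)*(277 - 1*122) = -3381*(277 - 122) = -3381*155 = -7*74865 = -524055)
I - 1/(-3976702 + 737618) = -524055 - 1/(-3976702 + 737618) = -524055 - 1/(-3239084) = -524055 - 1*(-1/3239084) = -524055 + 1/3239084 = -1697458165619/3239084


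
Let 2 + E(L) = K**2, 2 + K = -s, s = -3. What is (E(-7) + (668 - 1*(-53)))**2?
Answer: 518400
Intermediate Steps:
K = 1 (K = -2 - 1*(-3) = -2 + 3 = 1)
E(L) = -1 (E(L) = -2 + 1**2 = -2 + 1 = -1)
(E(-7) + (668 - 1*(-53)))**2 = (-1 + (668 - 1*(-53)))**2 = (-1 + (668 + 53))**2 = (-1 + 721)**2 = 720**2 = 518400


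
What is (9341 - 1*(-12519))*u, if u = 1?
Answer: 21860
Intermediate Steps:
(9341 - 1*(-12519))*u = (9341 - 1*(-12519))*1 = (9341 + 12519)*1 = 21860*1 = 21860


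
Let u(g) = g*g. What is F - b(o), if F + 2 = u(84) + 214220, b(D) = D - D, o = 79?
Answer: 221274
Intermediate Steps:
u(g) = g**2
b(D) = 0
F = 221274 (F = -2 + (84**2 + 214220) = -2 + (7056 + 214220) = -2 + 221276 = 221274)
F - b(o) = 221274 - 1*0 = 221274 + 0 = 221274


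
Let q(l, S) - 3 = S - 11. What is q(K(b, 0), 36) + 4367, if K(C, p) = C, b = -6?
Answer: 4395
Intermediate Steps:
q(l, S) = -8 + S (q(l, S) = 3 + (S - 11) = 3 + (-11 + S) = -8 + S)
q(K(b, 0), 36) + 4367 = (-8 + 36) + 4367 = 28 + 4367 = 4395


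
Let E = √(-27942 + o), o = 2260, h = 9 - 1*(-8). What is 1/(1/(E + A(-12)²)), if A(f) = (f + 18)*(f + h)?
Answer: 900 + I*√25682 ≈ 900.0 + 160.26*I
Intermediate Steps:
h = 17 (h = 9 + 8 = 17)
A(f) = (17 + f)*(18 + f) (A(f) = (f + 18)*(f + 17) = (18 + f)*(17 + f) = (17 + f)*(18 + f))
E = I*√25682 (E = √(-27942 + 2260) = √(-25682) = I*√25682 ≈ 160.26*I)
1/(1/(E + A(-12)²)) = 1/(1/(I*√25682 + (306 + (-12)² + 35*(-12))²)) = 1/(1/(I*√25682 + (306 + 144 - 420)²)) = 1/(1/(I*√25682 + 30²)) = 1/(1/(I*√25682 + 900)) = 1/(1/(900 + I*√25682)) = 900 + I*√25682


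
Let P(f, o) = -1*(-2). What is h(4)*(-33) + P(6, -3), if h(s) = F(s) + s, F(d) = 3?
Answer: -229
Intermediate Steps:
P(f, o) = 2
h(s) = 3 + s
h(4)*(-33) + P(6, -3) = (3 + 4)*(-33) + 2 = 7*(-33) + 2 = -231 + 2 = -229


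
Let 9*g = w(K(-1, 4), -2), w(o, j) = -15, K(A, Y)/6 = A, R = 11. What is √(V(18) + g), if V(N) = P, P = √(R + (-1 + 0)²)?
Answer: √(-15 + 18*√3)/3 ≈ 1.3407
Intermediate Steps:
K(A, Y) = 6*A
g = -5/3 (g = (⅑)*(-15) = -5/3 ≈ -1.6667)
P = 2*√3 (P = √(11 + (-1 + 0)²) = √(11 + (-1)²) = √(11 + 1) = √12 = 2*√3 ≈ 3.4641)
V(N) = 2*√3
√(V(18) + g) = √(2*√3 - 5/3) = √(-5/3 + 2*√3)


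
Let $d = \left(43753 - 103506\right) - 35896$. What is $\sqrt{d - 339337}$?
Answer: $i \sqrt{434986} \approx 659.54 i$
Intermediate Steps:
$d = -95649$ ($d = -59753 - 35896 = -95649$)
$\sqrt{d - 339337} = \sqrt{-95649 - 339337} = \sqrt{-434986} = i \sqrt{434986}$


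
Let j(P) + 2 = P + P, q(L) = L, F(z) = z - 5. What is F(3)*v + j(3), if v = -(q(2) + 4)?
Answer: 16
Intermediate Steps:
F(z) = -5 + z
j(P) = -2 + 2*P (j(P) = -2 + (P + P) = -2 + 2*P)
v = -6 (v = -(2 + 4) = -1*6 = -6)
F(3)*v + j(3) = (-5 + 3)*(-6) + (-2 + 2*3) = -2*(-6) + (-2 + 6) = 12 + 4 = 16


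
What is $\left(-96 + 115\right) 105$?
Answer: $1995$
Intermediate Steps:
$\left(-96 + 115\right) 105 = 19 \cdot 105 = 1995$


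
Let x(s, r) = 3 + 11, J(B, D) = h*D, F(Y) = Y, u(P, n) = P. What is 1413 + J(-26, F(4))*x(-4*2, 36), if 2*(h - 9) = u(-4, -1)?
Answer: 1805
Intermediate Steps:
h = 7 (h = 9 + (½)*(-4) = 9 - 2 = 7)
J(B, D) = 7*D
x(s, r) = 14
1413 + J(-26, F(4))*x(-4*2, 36) = 1413 + (7*4)*14 = 1413 + 28*14 = 1413 + 392 = 1805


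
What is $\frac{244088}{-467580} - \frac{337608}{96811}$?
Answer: $- \frac{45372288002}{11316721845} \approx -4.0093$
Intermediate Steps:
$\frac{244088}{-467580} - \frac{337608}{96811} = 244088 \left(- \frac{1}{467580}\right) - \frac{337608}{96811} = - \frac{61022}{116895} - \frac{337608}{96811} = - \frac{45372288002}{11316721845}$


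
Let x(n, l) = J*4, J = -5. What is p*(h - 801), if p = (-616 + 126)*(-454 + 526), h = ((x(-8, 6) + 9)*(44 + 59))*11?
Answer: 467953920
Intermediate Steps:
x(n, l) = -20 (x(n, l) = -5*4 = -20)
h = -12463 (h = ((-20 + 9)*(44 + 59))*11 = -11*103*11 = -1133*11 = -12463)
p = -35280 (p = -490*72 = -35280)
p*(h - 801) = -35280*(-12463 - 801) = -35280*(-13264) = 467953920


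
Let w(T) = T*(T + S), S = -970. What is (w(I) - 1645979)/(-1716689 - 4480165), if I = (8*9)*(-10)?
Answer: 429179/6196854 ≈ 0.069257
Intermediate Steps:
I = -720 (I = 72*(-10) = -720)
w(T) = T*(-970 + T) (w(T) = T*(T - 970) = T*(-970 + T))
(w(I) - 1645979)/(-1716689 - 4480165) = (-720*(-970 - 720) - 1645979)/(-1716689 - 4480165) = (-720*(-1690) - 1645979)/(-6196854) = (1216800 - 1645979)*(-1/6196854) = -429179*(-1/6196854) = 429179/6196854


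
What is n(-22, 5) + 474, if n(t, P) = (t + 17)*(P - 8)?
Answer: 489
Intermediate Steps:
n(t, P) = (-8 + P)*(17 + t) (n(t, P) = (17 + t)*(-8 + P) = (-8 + P)*(17 + t))
n(-22, 5) + 474 = (-136 - 8*(-22) + 17*5 + 5*(-22)) + 474 = (-136 + 176 + 85 - 110) + 474 = 15 + 474 = 489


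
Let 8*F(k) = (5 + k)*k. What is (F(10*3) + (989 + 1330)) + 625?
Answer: 12301/4 ≈ 3075.3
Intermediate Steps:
F(k) = k*(5 + k)/8 (F(k) = ((5 + k)*k)/8 = (k*(5 + k))/8 = k*(5 + k)/8)
(F(10*3) + (989 + 1330)) + 625 = ((10*3)*(5 + 10*3)/8 + (989 + 1330)) + 625 = ((⅛)*30*(5 + 30) + 2319) + 625 = ((⅛)*30*35 + 2319) + 625 = (525/4 + 2319) + 625 = 9801/4 + 625 = 12301/4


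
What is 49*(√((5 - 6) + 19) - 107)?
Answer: -5243 + 147*√2 ≈ -5035.1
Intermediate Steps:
49*(√((5 - 6) + 19) - 107) = 49*(√(-1 + 19) - 107) = 49*(√18 - 107) = 49*(3*√2 - 107) = 49*(-107 + 3*√2) = -5243 + 147*√2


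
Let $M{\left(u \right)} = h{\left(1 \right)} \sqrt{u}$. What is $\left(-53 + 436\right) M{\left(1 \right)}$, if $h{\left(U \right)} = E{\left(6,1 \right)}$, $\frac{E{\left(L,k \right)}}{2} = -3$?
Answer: $-2298$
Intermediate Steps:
$E{\left(L,k \right)} = -6$ ($E{\left(L,k \right)} = 2 \left(-3\right) = -6$)
$h{\left(U \right)} = -6$
$M{\left(u \right)} = - 6 \sqrt{u}$
$\left(-53 + 436\right) M{\left(1 \right)} = \left(-53 + 436\right) \left(- 6 \sqrt{1}\right) = 383 \left(\left(-6\right) 1\right) = 383 \left(-6\right) = -2298$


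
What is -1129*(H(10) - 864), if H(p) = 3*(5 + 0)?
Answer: 958521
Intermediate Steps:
H(p) = 15 (H(p) = 3*5 = 15)
-1129*(H(10) - 864) = -1129*(15 - 864) = -1129*(-849) = 958521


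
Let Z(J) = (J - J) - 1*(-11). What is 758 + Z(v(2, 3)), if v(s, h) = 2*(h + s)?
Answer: 769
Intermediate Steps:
v(s, h) = 2*h + 2*s
Z(J) = 11 (Z(J) = 0 + 11 = 11)
758 + Z(v(2, 3)) = 758 + 11 = 769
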